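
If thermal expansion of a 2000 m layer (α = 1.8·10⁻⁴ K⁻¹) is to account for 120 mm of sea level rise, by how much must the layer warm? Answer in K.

ΔT ≈ 0.333 K

ΔT = Δh/(αH) = 0.12 / (1.8×10⁻⁴ × 2000) ≈ 0.3333 K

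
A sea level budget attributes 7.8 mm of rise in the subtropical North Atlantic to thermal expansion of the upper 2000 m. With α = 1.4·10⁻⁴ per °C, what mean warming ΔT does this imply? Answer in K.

0.0279 K

ΔT = Δh/(αH) = 0.0078 / (1.4×10⁻⁴ × 2000) ≈ 0.02786 K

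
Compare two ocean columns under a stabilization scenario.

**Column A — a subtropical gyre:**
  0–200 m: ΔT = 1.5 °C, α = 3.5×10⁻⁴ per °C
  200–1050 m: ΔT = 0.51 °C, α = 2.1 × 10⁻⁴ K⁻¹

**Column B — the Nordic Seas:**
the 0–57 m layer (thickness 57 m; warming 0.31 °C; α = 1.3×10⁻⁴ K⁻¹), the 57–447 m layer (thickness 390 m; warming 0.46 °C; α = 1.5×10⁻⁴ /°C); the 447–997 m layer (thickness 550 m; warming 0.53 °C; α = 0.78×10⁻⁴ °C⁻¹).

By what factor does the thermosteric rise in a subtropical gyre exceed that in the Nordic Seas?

A Layer 1: 200 × 3.5×10⁻⁴ × 1.5 = 0.10500 m
A 200–1050 m: 850 × 2.1×10⁻⁴ × 0.51 = 0.091035 m
A total: 0.196035 m
B 1.3×10⁻⁴ × 0.31 × 57 = 0.0022971 m
B 57–447 m: 0.46 × 1.5×10⁻⁴ × 390 = 0.02691 m
B 447–997 m: 550 × 0.53 × 0.78×10⁻⁴ = 0.022737 m
B total: 0.0519441 m
Ratio: 0.196035 / 0.0519441 ≈ 3.774

a factor of 3.77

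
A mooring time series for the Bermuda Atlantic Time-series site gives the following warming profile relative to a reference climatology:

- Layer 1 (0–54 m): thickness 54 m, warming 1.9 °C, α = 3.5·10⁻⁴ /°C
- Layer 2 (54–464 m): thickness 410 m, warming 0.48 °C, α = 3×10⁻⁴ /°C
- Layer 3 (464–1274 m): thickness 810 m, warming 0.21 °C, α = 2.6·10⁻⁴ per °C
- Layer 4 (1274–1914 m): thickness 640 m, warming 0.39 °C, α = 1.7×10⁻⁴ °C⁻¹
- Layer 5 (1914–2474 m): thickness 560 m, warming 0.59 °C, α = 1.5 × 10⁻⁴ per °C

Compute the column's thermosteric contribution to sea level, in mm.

231 mm

54 × 1.9 × 3.5×10⁻⁴ = 0.03591 m
410 × 0.48 × 3×10⁻⁴ = 0.05904 m
464–1274 m: 810 × 0.21 × 2.6×10⁻⁴ = 0.044226 m
Layer 4: 640 × 0.39 × 1.7×10⁻⁴ = 0.042432 m
1914–2474 m: 1.5×10⁻⁴ × 0.59 × 560 = 0.04956 m
Δh = 0.03591 + 0.05904 + 0.044226 + 0.042432 + 0.04956 = 0.231168 m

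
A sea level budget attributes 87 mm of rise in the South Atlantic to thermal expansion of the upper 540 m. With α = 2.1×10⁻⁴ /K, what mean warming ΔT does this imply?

ΔT ≈ 0.77 K

ΔT = Δh/(αH) = 0.087 / (2.1×10⁻⁴ × 540) ≈ 0.7672 K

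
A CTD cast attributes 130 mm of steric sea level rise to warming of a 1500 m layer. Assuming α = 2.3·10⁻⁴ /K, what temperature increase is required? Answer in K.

ΔT = Δh/(αH) = 0.13 / (2.3×10⁻⁴ × 1500) ≈ 0.3768 K

about 0.377 K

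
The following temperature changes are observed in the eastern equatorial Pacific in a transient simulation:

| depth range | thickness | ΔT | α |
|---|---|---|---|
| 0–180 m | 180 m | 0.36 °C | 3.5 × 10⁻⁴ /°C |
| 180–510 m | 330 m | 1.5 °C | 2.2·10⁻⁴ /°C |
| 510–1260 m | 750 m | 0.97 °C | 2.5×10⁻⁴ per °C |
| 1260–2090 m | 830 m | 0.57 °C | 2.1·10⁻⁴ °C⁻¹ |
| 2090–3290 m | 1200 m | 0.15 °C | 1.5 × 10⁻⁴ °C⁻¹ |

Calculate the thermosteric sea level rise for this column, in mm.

440 mm of thermosteric rise

0–180 m: 3.5×10⁻⁴ × 0.36 × 180 = 0.02268 m
Layer 2: 330 × 2.2×10⁻⁴ × 1.5 = 0.10890 m
750 × 0.97 × 2.5×10⁻⁴ = 0.181875 m
1260–2090 m: 2.1×10⁻⁴ × 830 × 0.57 = 0.099351 m
2090–3290 m: 0.15 × 1.5×10⁻⁴ × 1200 = 0.02700 m
Δh = 0.02268 + 0.10890 + 0.181875 + 0.099351 + 0.02700 = 0.439806 m ≈ 440 mm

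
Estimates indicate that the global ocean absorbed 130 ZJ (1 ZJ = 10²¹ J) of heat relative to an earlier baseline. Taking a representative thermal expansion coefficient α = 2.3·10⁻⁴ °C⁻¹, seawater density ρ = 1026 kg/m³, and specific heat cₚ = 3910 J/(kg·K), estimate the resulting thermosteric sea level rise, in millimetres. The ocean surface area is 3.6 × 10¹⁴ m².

Per unit area: Q = 130×10²¹ / (3.6×10¹⁴) ≈ 3.611×10⁸ J/m²
Δh = αQ/(ρcₚ) = 2.3×10⁻⁴ × 3.611×10⁸ / (1026 × 3910) ≈ 0.020703 m

about 21 mm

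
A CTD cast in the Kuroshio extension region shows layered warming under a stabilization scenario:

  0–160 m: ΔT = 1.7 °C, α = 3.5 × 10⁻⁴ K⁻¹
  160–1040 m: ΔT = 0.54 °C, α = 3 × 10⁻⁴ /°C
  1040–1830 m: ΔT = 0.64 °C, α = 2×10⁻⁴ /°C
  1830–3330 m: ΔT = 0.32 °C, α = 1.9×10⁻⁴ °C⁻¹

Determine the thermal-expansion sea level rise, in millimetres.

430 mm

0–160 m: 3.5×10⁻⁴ × 160 × 1.7 = 0.09520 m
Layer 2: 0.54 × 880 × 3×10⁻⁴ = 0.14256 m
Layer 3: 790 × 2×10⁻⁴ × 0.64 = 0.10112 m
1830–3330 m: 1500 × 0.32 × 1.9×10⁻⁴ = 0.09120 m
Δh = 0.09520 + 0.14256 + 0.10112 + 0.09120 = 0.43008 m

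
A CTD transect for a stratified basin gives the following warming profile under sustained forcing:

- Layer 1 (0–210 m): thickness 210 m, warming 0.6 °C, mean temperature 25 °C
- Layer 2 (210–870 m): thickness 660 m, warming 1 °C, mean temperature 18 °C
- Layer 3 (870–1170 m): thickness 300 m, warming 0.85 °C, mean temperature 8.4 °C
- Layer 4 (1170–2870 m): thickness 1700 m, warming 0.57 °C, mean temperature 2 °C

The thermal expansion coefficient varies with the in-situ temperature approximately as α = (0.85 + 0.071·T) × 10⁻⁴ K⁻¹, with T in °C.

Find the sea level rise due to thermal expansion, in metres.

Δh ≈ 0.31 m

Layer 1: α = (0.85 + 0.071×25)×10⁻⁴ = 2.625×10⁻⁴ K⁻¹
Layer 2: α = (0.85 + 0.071×18)×10⁻⁴ = 2.128×10⁻⁴ K⁻¹
Layer 3: α = (0.85 + 0.071×8.4)×10⁻⁴ = 1.4464×10⁻⁴ K⁻¹
Layer 4: α = (0.85 + 0.071×2)×10⁻⁴ = 0.992×10⁻⁴ K⁻¹
Layer 1: 210 × 2.625×10⁻⁴ × 0.6 = 0.033075 m
660 × 2.128×10⁻⁴ × 1 = 0.140448 m
Layer 3: 300 × 0.85 × 1.4464×10⁻⁴ = 0.0368832 m
0.992×10⁻⁴ × 1700 × 0.57 = 0.0961248 m
Δh = 0.033075 + 0.140448 + 0.0368832 + 0.0961248 = 0.306531 m ≈ 0.31 m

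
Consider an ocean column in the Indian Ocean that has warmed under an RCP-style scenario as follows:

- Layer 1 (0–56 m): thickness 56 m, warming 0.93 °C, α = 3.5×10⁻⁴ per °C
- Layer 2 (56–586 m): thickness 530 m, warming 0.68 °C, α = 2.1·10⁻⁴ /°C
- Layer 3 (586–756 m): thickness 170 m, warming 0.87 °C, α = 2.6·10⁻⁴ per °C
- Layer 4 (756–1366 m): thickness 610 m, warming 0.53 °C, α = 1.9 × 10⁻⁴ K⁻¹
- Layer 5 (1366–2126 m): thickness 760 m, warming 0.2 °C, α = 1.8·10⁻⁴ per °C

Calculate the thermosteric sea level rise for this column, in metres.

0–56 m: 56 × 0.93 × 3.5×10⁻⁴ = 0.018228 m
Layer 2: 530 × 0.68 × 2.1×10⁻⁴ = 0.075684 m
586–756 m: 2.6×10⁻⁴ × 0.87 × 170 = 0.038454 m
1.9×10⁻⁴ × 610 × 0.53 = 0.061427 m
0.2 × 760 × 1.8×10⁻⁴ = 0.02736 m
Δh = 0.018228 + 0.075684 + 0.038454 + 0.061427 + 0.02736 = 0.221153 m

about 0.221 m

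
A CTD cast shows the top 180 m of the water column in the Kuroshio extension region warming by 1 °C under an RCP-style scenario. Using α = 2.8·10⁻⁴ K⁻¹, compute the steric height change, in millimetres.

Δh ≈ 50.4 mm

Δh = αΔT·H = 2.8×10⁻⁴ × 1 × 180 = 0.05040 m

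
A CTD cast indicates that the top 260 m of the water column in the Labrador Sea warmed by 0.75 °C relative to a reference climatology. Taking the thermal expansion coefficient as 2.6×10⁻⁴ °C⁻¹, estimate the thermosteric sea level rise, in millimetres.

50.7 mm of thermosteric rise

Δh = αΔT·H = 2.6×10⁻⁴ × 0.75 × 260 = 0.05070 m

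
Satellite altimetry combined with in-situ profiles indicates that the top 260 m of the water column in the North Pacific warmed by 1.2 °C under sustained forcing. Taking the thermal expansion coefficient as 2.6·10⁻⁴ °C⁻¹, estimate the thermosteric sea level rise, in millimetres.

about 81.1 mm

Δh = αΔT·H = 2.6×10⁻⁴ × 1.2 × 260 = 0.08112 m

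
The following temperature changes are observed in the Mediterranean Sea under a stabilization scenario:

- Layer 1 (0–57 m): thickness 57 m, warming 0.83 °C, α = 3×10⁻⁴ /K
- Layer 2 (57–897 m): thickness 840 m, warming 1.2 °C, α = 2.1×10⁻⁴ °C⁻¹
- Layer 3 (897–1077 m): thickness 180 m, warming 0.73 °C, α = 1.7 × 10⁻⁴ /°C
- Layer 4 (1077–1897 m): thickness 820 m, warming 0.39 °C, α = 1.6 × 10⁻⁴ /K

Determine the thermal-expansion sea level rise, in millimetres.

57 × 3×10⁻⁴ × 0.83 = 0.014193 m
2.1×10⁻⁴ × 840 × 1.2 = 0.21168 m
Layer 3: 0.73 × 1.7×10⁻⁴ × 180 = 0.022338 m
Layer 4: 0.39 × 1.6×10⁻⁴ × 820 = 0.051168 m
Δh = 0.014193 + 0.21168 + 0.022338 + 0.051168 = 0.299379 m ≈ 299 mm

299 mm of thermosteric rise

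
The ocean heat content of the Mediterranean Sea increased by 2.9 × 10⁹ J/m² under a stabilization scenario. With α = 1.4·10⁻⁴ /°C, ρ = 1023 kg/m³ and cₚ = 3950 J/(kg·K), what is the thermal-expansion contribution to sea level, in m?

Δh = αQ/(ρcₚ) = 1.4×10⁻⁴ × 2.9×10⁹ / (1023 × 3950) ≈ 0.10047 m

Δh ≈ 0.10 m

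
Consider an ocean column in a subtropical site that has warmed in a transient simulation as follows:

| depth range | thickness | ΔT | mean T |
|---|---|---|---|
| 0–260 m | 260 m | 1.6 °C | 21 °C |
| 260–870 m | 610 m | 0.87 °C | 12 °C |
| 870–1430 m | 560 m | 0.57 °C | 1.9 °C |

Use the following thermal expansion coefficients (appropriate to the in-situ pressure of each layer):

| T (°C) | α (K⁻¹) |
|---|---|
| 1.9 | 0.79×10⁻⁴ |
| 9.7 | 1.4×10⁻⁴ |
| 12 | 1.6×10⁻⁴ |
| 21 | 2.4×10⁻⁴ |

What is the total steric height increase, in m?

Layer 1 at 21 °C → α = 2.4×10⁻⁴ K⁻¹
Layer 2 at 12 °C → α = 1.6×10⁻⁴ K⁻¹
Layer 3 at 1.9 °C → α = 0.79×10⁻⁴ K⁻¹
0–260 m: 2.4×10⁻⁴ × 260 × 1.6 = 0.09984 m
1.6×10⁻⁴ × 610 × 0.87 = 0.084912 m
870–1430 m: 0.57 × 560 × 0.79×10⁻⁴ = 0.0252168 m
Δh = 0.09984 + 0.084912 + 0.0252168 = 0.2099688 m

about 0.21 m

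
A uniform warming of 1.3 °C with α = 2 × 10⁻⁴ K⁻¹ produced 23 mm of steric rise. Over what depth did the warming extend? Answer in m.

H ≈ 88 m

H = Δh/(αΔT) = 0.023 / (2×10⁻⁴ × 1.3) ≈ 88.46 m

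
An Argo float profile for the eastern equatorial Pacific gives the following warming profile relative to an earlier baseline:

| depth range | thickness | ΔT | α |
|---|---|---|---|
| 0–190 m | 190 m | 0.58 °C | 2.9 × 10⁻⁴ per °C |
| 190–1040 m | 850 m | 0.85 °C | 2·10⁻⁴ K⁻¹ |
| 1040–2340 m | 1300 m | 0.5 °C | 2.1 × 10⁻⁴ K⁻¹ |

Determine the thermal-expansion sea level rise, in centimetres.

Δh ≈ 31 cm

2.9×10⁻⁴ × 190 × 0.58 = 0.031958 m
2×10⁻⁴ × 850 × 0.85 = 0.14450 m
Layer 3: 1300 × 0.5 × 2.1×10⁻⁴ = 0.13650 m
Δh = 0.031958 + 0.14450 + 0.13650 = 0.312958 m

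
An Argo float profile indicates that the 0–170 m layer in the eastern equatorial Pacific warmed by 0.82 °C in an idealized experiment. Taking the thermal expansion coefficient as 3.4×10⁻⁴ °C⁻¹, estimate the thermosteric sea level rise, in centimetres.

Δh ≈ 4.7 cm

Δh = αΔT·H = 3.4×10⁻⁴ × 0.82 × 170 = 0.047396 m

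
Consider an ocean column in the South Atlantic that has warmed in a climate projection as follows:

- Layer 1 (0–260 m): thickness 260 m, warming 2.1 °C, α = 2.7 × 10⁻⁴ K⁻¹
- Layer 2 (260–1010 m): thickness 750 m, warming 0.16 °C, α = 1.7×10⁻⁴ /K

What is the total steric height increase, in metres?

Δh ≈ 0.168 m

Layer 1: 260 × 2.7×10⁻⁴ × 2.1 = 0.14742 m
1.7×10⁻⁴ × 750 × 0.16 = 0.02040 m
Δh = 0.14742 + 0.02040 = 0.16782 m ≈ 0.168 m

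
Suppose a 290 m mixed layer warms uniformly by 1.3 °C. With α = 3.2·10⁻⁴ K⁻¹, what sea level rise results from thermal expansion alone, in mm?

Δh = αΔT·H = 3.2×10⁻⁴ × 1.3 × 290 = 0.12064 m

about 121 mm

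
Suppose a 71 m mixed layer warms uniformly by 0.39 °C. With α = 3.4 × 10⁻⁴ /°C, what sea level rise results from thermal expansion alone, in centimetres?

Δh ≈ 0.941 cm

Δh = αΔT·H = 3.4×10⁻⁴ × 0.39 × 71 = 0.0094146 m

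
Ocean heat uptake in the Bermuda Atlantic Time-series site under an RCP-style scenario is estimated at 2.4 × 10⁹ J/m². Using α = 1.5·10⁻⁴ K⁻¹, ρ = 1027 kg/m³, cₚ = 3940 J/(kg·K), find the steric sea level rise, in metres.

0.089 m of thermosteric rise

Δh = αQ/(ρcₚ) = 1.5×10⁻⁴ × 2.4×10⁹ / (1027 × 3940) ≈ 0.088968 m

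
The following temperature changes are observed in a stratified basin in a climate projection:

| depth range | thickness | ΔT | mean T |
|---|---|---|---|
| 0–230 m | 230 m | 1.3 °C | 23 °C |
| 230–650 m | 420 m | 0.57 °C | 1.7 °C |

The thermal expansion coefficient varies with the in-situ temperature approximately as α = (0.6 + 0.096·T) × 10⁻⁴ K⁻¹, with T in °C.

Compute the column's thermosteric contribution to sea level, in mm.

Δh ≈ 102 mm

Layer 1: α = (0.6 + 0.096×23)×10⁻⁴ = 2.808×10⁻⁴ K⁻¹
Layer 2: α = (0.6 + 0.096×1.7)×10⁻⁴ = 0.7632×10⁻⁴ K⁻¹
1.3 × 2.808×10⁻⁴ × 230 = 0.0839592 m
Layer 2: 420 × 0.57 × 0.7632×10⁻⁴ = 0.018271008 m
Δh = 0.0839592 + 0.018271008 = 0.102230208 m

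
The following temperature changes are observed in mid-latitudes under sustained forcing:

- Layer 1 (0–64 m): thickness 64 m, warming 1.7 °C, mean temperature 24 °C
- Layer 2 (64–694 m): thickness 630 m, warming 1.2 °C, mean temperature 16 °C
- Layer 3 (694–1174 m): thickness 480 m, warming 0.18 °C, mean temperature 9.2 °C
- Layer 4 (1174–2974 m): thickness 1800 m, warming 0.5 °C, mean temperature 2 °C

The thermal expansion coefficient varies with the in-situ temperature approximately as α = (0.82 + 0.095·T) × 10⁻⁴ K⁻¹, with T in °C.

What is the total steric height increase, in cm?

about 31.6 cm

Layer 1: α = (0.82 + 0.095×24)×10⁻⁴ = 3.1×10⁻⁴ K⁻¹
Layer 2: α = (0.82 + 0.095×16)×10⁻⁴ = 2.34×10⁻⁴ K⁻¹
Layer 3: α = (0.82 + 0.095×9.2)×10⁻⁴ = 1.694×10⁻⁴ K⁻¹
Layer 4: α = (0.82 + 0.095×2)×10⁻⁴ = 1.01×10⁻⁴ K⁻¹
3.1×10⁻⁴ × 1.7 × 64 = 0.033728 m
2.34×10⁻⁴ × 630 × 1.2 = 0.176904 m
Layer 3: 0.18 × 480 × 1.694×10⁻⁴ = 0.01463616 m
1174–2974 m: 1.01×10⁻⁴ × 1800 × 0.5 = 0.09090 m
Δh = 0.033728 + 0.176904 + 0.01463616 + 0.09090 = 0.31616816 m ≈ 31.6 cm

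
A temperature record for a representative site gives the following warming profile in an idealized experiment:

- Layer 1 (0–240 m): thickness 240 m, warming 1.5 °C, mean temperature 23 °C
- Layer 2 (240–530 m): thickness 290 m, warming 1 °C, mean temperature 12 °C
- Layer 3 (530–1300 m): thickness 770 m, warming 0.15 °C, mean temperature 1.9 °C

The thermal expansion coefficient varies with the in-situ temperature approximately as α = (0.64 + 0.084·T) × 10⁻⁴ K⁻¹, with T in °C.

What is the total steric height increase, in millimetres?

Layer 1: α = (0.64 + 0.084×23)×10⁻⁴ = 2.572×10⁻⁴ K⁻¹
Layer 2: α = (0.64 + 0.084×12)×10⁻⁴ = 1.648×10⁻⁴ K⁻¹
Layer 3: α = (0.64 + 0.084×1.9)×10⁻⁴ = 0.7996×10⁻⁴ K⁻¹
0–240 m: 2.572×10⁻⁴ × 240 × 1.5 = 0.092592 m
1 × 1.648×10⁻⁴ × 290 = 0.047792 m
530–1300 m: 0.7996×10⁻⁴ × 770 × 0.15 = 0.00923538 m
Δh = 0.092592 + 0.047792 + 0.00923538 = 0.14961938 m

150 mm of thermosteric rise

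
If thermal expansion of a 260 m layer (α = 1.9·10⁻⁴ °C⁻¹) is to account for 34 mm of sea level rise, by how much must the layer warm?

ΔT ≈ 0.688 °C

ΔT = Δh/(αH) = 0.034 / (1.9×10⁻⁴ × 260) ≈ 0.6883 °C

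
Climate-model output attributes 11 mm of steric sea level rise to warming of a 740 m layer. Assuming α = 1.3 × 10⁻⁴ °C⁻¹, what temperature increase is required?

ΔT = Δh/(αH) = 0.011 / (1.3×10⁻⁴ × 740) ≈ 0.1143 K

about 0.114 K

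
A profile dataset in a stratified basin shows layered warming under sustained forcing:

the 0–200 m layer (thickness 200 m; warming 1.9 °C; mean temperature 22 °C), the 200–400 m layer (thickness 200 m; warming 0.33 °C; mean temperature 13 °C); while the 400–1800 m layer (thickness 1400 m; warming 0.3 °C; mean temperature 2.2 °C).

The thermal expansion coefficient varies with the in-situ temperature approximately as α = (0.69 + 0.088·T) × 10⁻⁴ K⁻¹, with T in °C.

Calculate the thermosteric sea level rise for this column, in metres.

Δh = 0.149 m

Layer 1: α = (0.69 + 0.088×22)×10⁻⁴ = 2.626×10⁻⁴ K⁻¹
Layer 2: α = (0.69 + 0.088×13)×10⁻⁴ = 1.834×10⁻⁴ K⁻¹
Layer 3: α = (0.69 + 0.088×2.2)×10⁻⁴ = 0.8836×10⁻⁴ K⁻¹
0–200 m: 200 × 2.626×10⁻⁴ × 1.9 = 0.099788 m
200–400 m: 0.33 × 1.834×10⁻⁴ × 200 = 0.0121044 m
Layer 3: 1400 × 0.8836×10⁻⁴ × 0.3 = 0.0371112 m
Δh = 0.099788 + 0.0121044 + 0.0371112 = 0.1490036 m ≈ 0.149 m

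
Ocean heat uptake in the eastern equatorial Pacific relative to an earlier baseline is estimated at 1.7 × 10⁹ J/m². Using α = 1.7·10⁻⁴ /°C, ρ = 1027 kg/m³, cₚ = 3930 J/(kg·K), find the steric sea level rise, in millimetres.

Δh = αQ/(ρcₚ) = 1.7×10⁻⁴ × 1.7×10⁹ / (1027 × 3930) ≈ 0.071604 m

about 71.6 mm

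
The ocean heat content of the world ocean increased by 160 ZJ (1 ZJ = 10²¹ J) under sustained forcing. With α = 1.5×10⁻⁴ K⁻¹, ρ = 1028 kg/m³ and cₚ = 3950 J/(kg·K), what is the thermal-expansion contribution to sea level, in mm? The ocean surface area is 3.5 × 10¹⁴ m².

Per unit area: Q = 160×10²¹ / (3.5×10¹⁴) ≈ 4.571×10⁸ J/m²
Δh = αQ/(ρcₚ) = 1.5×10⁻⁴ × 4.571×10⁸ / (1028 × 3950) ≈ 0.016885 m

about 17 mm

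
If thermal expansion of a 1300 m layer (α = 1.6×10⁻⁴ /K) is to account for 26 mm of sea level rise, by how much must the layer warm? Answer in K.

ΔT = Δh/(αH) = 0.026 / (1.6×10⁻⁴ × 1300) = 0.1250 K

about 0.125 K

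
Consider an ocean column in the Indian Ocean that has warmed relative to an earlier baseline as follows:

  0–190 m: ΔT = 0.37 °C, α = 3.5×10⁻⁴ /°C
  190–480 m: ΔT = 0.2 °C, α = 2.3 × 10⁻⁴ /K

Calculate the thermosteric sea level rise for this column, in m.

0.0379 m of thermosteric rise

Layer 1: 3.5×10⁻⁴ × 0.37 × 190 = 0.024605 m
190–480 m: 2.3×10⁻⁴ × 290 × 0.2 = 0.01334 m
Δh = 0.024605 + 0.01334 = 0.037945 m ≈ 0.0379 m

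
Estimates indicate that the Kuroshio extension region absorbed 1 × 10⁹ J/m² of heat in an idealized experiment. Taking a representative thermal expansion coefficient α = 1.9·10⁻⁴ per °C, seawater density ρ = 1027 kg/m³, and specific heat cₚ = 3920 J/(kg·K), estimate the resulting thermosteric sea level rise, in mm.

Δh = αQ/(ρcₚ) = 1.9×10⁻⁴ × 1×10⁹ / (1027 × 3920) ≈ 0.047195 m

47.2 mm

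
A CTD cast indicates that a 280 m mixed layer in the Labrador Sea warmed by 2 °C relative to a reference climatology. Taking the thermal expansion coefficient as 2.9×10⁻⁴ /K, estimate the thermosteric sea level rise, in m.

Δh ≈ 0.16 m

Δh = αΔT·H = 2.9×10⁻⁴ × 2 × 280 = 0.16240 m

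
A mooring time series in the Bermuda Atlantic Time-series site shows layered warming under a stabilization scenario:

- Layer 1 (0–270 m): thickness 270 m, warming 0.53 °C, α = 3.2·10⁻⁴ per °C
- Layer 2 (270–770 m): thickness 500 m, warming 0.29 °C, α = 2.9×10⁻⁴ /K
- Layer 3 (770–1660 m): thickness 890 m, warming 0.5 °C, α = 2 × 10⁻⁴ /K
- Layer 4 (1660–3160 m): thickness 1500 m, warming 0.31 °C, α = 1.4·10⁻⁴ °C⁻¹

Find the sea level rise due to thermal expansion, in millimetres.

240 mm of thermosteric rise

0.53 × 3.2×10⁻⁴ × 270 = 0.045792 m
270–770 m: 500 × 0.29 × 2.9×10⁻⁴ = 0.04205 m
2×10⁻⁴ × 0.5 × 890 = 0.08900 m
1660–3160 m: 1500 × 1.4×10⁻⁴ × 0.31 = 0.06510 m
Δh = 0.045792 + 0.04205 + 0.08900 + 0.06510 = 0.241942 m ≈ 240 mm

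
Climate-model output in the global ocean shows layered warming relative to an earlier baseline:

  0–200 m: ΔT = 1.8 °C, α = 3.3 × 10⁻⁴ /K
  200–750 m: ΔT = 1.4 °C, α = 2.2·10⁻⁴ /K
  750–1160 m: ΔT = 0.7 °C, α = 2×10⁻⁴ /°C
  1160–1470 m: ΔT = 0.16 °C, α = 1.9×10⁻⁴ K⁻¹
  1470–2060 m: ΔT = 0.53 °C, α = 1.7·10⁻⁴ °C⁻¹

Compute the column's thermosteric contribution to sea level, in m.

200 × 1.8 × 3.3×10⁻⁴ = 0.11880 m
1.4 × 2.2×10⁻⁴ × 550 = 0.16940 m
Layer 3: 0.7 × 2×10⁻⁴ × 410 = 0.05740 m
1.9×10⁻⁴ × 0.16 × 310 = 0.009424 m
1470–2060 m: 590 × 0.53 × 1.7×10⁻⁴ = 0.053159 m
Δh = 0.11880 + 0.16940 + 0.05740 + 0.009424 + 0.053159 = 0.408183 m ≈ 0.408 m

0.408 m of thermosteric rise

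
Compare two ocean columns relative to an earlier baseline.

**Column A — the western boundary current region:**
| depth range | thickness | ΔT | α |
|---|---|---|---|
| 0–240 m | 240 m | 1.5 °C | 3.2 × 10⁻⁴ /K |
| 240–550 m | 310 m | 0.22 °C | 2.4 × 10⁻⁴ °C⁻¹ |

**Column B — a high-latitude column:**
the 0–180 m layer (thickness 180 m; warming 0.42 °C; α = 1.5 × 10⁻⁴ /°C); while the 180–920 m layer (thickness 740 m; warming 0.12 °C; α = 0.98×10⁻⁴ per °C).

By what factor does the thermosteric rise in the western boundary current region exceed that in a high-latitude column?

6.6

A Layer 1: 1.5 × 240 × 3.2×10⁻⁴ = 0.11520 m
A 0.22 × 2.4×10⁻⁴ × 310 = 0.016368 m
A total: 0.131568 m
B 0.42 × 180 × 1.5×10⁻⁴ = 0.01134 m
B 180–920 m: 0.98×10⁻⁴ × 740 × 0.12 = 0.0087024 m
B total: 0.0200424 m
Ratio: 0.131568 / 0.0200424 ≈ 6.564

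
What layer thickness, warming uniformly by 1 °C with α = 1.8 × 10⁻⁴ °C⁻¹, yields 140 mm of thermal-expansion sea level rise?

H = Δh/(αΔT) = 0.14 / (1.8×10⁻⁴ × 1) ≈ 777.8 m

H ≈ 780 m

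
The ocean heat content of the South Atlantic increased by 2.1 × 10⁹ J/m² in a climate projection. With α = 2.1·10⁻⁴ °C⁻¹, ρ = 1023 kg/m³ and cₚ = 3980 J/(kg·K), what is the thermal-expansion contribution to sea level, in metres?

Δh = 0.108 m

Δh = αQ/(ρcₚ) = 2.1×10⁻⁴ × 2.1×10⁹ / (1023 × 3980) ≈ 0.10831 m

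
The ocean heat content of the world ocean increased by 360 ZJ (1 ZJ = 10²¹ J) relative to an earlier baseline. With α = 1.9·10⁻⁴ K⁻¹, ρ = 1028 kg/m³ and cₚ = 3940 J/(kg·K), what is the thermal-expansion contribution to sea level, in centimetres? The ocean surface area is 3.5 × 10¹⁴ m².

about 4.83 cm

Per unit area: Q = 360×10²¹ / (3.5×10¹⁴) ≈ 1.029×10⁹ J/m²
Δh = αQ/(ρcₚ) = 1.9×10⁻⁴ × 1.029×10⁹ / (1028 × 3940) ≈ 0.04827 m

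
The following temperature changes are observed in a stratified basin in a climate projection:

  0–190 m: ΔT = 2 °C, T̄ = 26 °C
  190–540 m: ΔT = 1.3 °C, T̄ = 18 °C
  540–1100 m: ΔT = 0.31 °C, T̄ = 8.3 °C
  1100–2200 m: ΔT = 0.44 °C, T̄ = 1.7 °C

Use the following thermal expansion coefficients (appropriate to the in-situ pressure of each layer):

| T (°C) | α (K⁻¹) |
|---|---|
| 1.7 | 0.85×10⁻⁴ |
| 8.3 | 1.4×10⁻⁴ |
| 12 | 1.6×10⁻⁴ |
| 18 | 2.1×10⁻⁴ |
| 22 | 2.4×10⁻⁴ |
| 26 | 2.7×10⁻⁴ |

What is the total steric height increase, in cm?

Layer 1 at 26 °C → α = 2.7×10⁻⁴ K⁻¹
Layer 2 at 18 °C → α = 2.1×10⁻⁴ K⁻¹
Layer 3 at 8.3 °C → α = 1.4×10⁻⁴ K⁻¹
Layer 4 at 1.7 °C → α = 0.85×10⁻⁴ K⁻¹
Layer 1: 2 × 2.7×10⁻⁴ × 190 = 0.10260 m
Layer 2: 1.3 × 2.1×10⁻⁴ × 350 = 0.09555 m
540–1100 m: 560 × 1.4×10⁻⁴ × 0.31 = 0.024304 m
1100–2200 m: 1100 × 0.85×10⁻⁴ × 0.44 = 0.04114 m
Δh = 0.10260 + 0.09555 + 0.024304 + 0.04114 = 0.263594 m

Δh = 26.4 cm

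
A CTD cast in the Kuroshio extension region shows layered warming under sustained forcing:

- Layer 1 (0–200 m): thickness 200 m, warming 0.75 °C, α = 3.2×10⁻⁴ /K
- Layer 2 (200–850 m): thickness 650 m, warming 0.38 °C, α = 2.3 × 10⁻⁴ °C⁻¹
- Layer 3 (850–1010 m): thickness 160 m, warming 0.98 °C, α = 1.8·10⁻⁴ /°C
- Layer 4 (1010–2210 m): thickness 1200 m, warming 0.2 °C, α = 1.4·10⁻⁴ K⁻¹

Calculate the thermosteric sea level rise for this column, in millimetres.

3.2×10⁻⁴ × 200 × 0.75 = 0.04800 m
2.3×10⁻⁴ × 650 × 0.38 = 0.05681 m
1.8×10⁻⁴ × 160 × 0.98 = 0.028224 m
Layer 4: 1200 × 0.2 × 1.4×10⁻⁴ = 0.03360 m
Δh = 0.04800 + 0.05681 + 0.028224 + 0.03360 = 0.166634 m ≈ 167 mm

167 mm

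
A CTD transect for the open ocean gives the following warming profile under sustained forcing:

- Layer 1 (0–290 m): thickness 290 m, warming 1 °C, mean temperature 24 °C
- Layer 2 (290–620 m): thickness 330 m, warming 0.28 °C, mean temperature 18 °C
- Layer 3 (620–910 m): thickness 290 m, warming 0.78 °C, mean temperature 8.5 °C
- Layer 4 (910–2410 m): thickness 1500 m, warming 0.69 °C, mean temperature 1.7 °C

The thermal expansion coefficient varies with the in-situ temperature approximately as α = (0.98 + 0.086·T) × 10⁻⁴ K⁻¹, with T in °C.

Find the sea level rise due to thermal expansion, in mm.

Layer 1: α = (0.98 + 0.086×24)×10⁻⁴ = 3.044×10⁻⁴ K⁻¹
Layer 2: α = (0.98 + 0.086×18)×10⁻⁴ = 2.528×10⁻⁴ K⁻¹
Layer 3: α = (0.98 + 0.086×8.5)×10⁻⁴ = 1.711×10⁻⁴ K⁻¹
Layer 4: α = (0.98 + 0.086×1.7)×10⁻⁴ = 1.1262×10⁻⁴ K⁻¹
0–290 m: 1 × 290 × 3.044×10⁻⁴ = 0.088276 m
290–620 m: 0.28 × 2.528×10⁻⁴ × 330 = 0.02335872 m
1.711×10⁻⁴ × 290 × 0.78 = 0.03870282 m
910–2410 m: 1.1262×10⁻⁴ × 0.69 × 1500 = 0.1165617 m
Δh = 0.088276 + 0.02335872 + 0.03870282 + 0.1165617 = 0.26689924 m ≈ 267 mm

267 mm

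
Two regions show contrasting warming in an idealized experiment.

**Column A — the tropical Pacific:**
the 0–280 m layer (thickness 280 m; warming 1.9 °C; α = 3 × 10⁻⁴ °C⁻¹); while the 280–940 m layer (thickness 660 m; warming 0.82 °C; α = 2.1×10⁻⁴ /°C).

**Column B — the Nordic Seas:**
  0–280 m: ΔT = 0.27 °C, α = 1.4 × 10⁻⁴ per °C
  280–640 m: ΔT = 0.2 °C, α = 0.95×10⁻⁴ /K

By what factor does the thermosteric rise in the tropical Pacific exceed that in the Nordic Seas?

A 3×10⁻⁴ × 1.9 × 280 = 0.15960 m
A 280–940 m: 660 × 2.1×10⁻⁴ × 0.82 = 0.113652 m
A total: 0.273252 m
B Layer 1: 1.4×10⁻⁴ × 0.27 × 280 = 0.010584 m
B 280–640 m: 0.2 × 0.95×10⁻⁴ × 360 = 0.00684 m
B total: 0.017424 m
Ratio: 0.273252 / 0.017424 ≈ 15.68

≈ 15.7×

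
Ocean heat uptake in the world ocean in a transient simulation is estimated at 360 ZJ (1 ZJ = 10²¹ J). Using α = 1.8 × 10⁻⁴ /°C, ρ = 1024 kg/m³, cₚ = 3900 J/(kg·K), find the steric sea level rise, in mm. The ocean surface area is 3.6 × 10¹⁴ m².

45.1 mm of thermosteric rise

Per unit area: Q = 360×10²¹ / (3.6×10¹⁴) = 1×10⁹ J/m²
Δh = αQ/(ρcₚ) = 1.8×10⁻⁴ × 1×10⁹ / (1024 × 3900) ≈ 0.045072 m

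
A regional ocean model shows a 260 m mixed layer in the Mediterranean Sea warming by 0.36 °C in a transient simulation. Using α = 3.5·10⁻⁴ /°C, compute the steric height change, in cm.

Δh = αΔT·H = 3.5×10⁻⁴ × 0.36 × 260 = 0.03276 m

3.3 cm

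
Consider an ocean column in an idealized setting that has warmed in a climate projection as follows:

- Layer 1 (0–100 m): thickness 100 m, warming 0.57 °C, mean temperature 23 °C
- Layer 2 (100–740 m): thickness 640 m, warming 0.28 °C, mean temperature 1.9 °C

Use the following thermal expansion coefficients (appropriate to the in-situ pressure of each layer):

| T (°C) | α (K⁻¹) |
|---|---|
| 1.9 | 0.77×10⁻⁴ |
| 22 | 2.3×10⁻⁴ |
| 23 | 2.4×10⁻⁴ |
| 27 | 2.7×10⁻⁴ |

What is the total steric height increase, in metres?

Layer 1 at 23 °C → α = 2.4×10⁻⁴ K⁻¹
Layer 2 at 1.9 °C → α = 0.77×10⁻⁴ K⁻¹
Layer 1: 2.4×10⁻⁴ × 0.57 × 100 = 0.01368 m
Layer 2: 0.77×10⁻⁴ × 0.28 × 640 = 0.0137984 m
Δh = 0.01368 + 0.0137984 = 0.0274784 m

Δh ≈ 0.0275 m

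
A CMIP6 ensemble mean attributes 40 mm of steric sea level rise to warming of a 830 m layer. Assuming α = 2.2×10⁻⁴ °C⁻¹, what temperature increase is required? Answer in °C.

0.22 °C

ΔT = Δh/(αH) = 0.04 / (2.2×10⁻⁴ × 830) ≈ 0.2191 °C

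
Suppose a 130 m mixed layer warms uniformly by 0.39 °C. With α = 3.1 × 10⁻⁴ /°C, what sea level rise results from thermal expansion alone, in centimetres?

about 1.57 cm

Δh = αΔT·H = 3.1×10⁻⁴ × 0.39 × 130 = 0.015717 m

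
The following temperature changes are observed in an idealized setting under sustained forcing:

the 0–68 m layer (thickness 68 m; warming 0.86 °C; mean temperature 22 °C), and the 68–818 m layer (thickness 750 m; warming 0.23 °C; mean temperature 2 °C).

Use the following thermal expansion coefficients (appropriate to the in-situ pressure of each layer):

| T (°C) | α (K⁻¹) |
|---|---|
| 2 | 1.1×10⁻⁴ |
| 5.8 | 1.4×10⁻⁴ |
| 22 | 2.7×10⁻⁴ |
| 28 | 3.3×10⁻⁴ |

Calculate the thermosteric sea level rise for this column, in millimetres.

34.8 mm of thermosteric rise

Layer 1 at 22 °C → α = 2.7×10⁻⁴ K⁻¹
Layer 2 at 2 °C → α = 1.1×10⁻⁴ K⁻¹
0.86 × 68 × 2.7×10⁻⁴ = 0.0157896 m
750 × 1.1×10⁻⁴ × 0.23 = 0.018975 m
Δh = 0.0157896 + 0.018975 = 0.0347646 m ≈ 34.8 mm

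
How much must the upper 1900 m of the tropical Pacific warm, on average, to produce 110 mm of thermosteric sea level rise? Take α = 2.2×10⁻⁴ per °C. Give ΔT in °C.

0.26 °C

ΔT = Δh/(αH) = 0.11 / (2.2×10⁻⁴ × 1900) ≈ 0.2632 °C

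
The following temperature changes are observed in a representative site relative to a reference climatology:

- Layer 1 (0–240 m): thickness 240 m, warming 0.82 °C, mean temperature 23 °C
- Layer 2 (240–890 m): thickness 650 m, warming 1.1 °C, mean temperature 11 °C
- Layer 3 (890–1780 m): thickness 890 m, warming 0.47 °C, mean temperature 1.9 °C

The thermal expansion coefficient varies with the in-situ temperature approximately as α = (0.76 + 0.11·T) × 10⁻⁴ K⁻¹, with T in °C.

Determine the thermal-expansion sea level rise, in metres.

about 0.25 m

Layer 1: α = (0.76 + 0.11×23)×10⁻⁴ = 3.29×10⁻⁴ K⁻¹
Layer 2: α = (0.76 + 0.11×11)×10⁻⁴ = 1.97×10⁻⁴ K⁻¹
Layer 3: α = (0.76 + 0.11×1.9)×10⁻⁴ = 0.969×10⁻⁴ K⁻¹
3.29×10⁻⁴ × 240 × 0.82 = 0.0647472 m
Layer 2: 1.1 × 1.97×10⁻⁴ × 650 = 0.140855 m
Layer 3: 0.47 × 890 × 0.969×10⁻⁴ = 0.04053327 m
Δh = 0.0647472 + 0.140855 + 0.04053327 = 0.24613547 m ≈ 0.25 m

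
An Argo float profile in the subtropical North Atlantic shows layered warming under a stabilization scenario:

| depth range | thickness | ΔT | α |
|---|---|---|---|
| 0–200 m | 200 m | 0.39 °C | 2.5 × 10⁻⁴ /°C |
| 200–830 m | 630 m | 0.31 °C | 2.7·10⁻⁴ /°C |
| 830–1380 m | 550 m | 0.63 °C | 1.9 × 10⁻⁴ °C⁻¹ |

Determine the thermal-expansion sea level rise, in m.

0.14 m of thermosteric rise

Layer 1: 0.39 × 200 × 2.5×10⁻⁴ = 0.01950 m
200–830 m: 2.7×10⁻⁴ × 630 × 0.31 = 0.052731 m
550 × 0.63 × 1.9×10⁻⁴ = 0.065835 m
Δh = 0.01950 + 0.052731 + 0.065835 = 0.138066 m ≈ 0.14 m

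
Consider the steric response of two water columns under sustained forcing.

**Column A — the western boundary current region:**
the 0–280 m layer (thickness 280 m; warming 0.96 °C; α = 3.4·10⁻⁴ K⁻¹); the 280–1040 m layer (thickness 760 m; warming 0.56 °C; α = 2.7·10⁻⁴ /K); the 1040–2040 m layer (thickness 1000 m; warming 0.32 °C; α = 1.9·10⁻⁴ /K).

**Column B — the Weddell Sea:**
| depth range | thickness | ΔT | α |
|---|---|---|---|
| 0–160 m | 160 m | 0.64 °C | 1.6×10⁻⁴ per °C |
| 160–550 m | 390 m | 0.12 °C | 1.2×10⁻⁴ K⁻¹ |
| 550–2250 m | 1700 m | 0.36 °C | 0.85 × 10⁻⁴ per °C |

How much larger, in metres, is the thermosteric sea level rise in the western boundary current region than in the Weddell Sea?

A 0.96 × 3.4×10⁻⁴ × 280 = 0.091392 m
A 760 × 2.7×10⁻⁴ × 0.56 = 0.114912 m
A 1040–2040 m: 0.32 × 1000 × 1.9×10⁻⁴ = 0.06080 m
A total: 0.267104 m
B 1.6×10⁻⁴ × 160 × 0.64 = 0.016384 m
B Layer 2: 390 × 0.12 × 1.2×10⁻⁴ = 0.005616 m
B 0.85×10⁻⁴ × 1700 × 0.36 = 0.05202 m
B total: 0.07402 m
Difference: 0.267104 − 0.07402 = 0.193084 m

Δh_A − Δh_B ≈ 0.193 m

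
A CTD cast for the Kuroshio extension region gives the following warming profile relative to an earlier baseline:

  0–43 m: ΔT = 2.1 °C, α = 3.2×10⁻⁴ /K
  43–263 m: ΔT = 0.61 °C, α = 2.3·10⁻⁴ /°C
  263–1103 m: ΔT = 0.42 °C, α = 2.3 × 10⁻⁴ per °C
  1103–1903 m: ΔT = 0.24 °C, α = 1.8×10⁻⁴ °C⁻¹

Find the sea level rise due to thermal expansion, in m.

0–43 m: 43 × 2.1 × 3.2×10⁻⁴ = 0.028896 m
Layer 2: 2.3×10⁻⁴ × 0.61 × 220 = 0.030866 m
263–1103 m: 0.42 × 840 × 2.3×10⁻⁴ = 0.081144 m
0.24 × 800 × 1.8×10⁻⁴ = 0.03456 m
Δh = 0.028896 + 0.030866 + 0.081144 + 0.03456 = 0.175466 m

0.175 m of thermosteric rise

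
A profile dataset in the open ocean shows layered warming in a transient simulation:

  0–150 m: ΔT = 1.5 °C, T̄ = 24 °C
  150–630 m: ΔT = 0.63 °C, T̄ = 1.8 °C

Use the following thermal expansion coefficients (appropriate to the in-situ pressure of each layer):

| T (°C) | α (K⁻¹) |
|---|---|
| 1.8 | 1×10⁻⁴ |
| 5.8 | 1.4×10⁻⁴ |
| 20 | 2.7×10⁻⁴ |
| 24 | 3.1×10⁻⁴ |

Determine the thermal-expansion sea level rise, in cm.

Layer 1 at 24 °C → α = 3.1×10⁻⁴ K⁻¹
Layer 2 at 1.8 °C → α = 1×10⁻⁴ K⁻¹
0–150 m: 3.1×10⁻⁴ × 1.5 × 150 = 0.06975 m
Layer 2: 480 × 1×10⁻⁴ × 0.63 = 0.03024 m
Δh = 0.06975 + 0.03024 = 0.09999 m

Δh ≈ 10 cm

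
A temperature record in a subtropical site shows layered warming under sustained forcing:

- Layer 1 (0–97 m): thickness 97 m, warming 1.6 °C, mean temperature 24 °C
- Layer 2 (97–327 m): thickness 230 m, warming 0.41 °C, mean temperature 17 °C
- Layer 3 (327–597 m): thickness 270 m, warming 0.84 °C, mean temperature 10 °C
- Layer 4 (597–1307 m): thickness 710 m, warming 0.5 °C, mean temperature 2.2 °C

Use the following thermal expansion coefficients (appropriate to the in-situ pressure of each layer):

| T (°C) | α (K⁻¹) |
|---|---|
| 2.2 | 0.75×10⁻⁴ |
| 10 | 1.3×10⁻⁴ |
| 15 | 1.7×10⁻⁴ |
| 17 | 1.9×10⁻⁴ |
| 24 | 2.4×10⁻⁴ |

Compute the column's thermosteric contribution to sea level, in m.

Layer 1 at 24 °C → α = 2.4×10⁻⁴ K⁻¹
Layer 2 at 17 °C → α = 1.9×10⁻⁴ K⁻¹
Layer 3 at 10 °C → α = 1.3×10⁻⁴ K⁻¹
Layer 4 at 2.2 °C → α = 0.75×10⁻⁴ K⁻¹
1.6 × 97 × 2.4×10⁻⁴ = 0.037248 m
Layer 2: 230 × 1.9×10⁻⁴ × 0.41 = 0.017917 m
327–597 m: 270 × 0.84 × 1.3×10⁻⁴ = 0.029484 m
0.5 × 0.75×10⁻⁴ × 710 = 0.026625 m
Δh = 0.037248 + 0.017917 + 0.029484 + 0.026625 = 0.111274 m ≈ 0.11 m

Δh = 0.11 m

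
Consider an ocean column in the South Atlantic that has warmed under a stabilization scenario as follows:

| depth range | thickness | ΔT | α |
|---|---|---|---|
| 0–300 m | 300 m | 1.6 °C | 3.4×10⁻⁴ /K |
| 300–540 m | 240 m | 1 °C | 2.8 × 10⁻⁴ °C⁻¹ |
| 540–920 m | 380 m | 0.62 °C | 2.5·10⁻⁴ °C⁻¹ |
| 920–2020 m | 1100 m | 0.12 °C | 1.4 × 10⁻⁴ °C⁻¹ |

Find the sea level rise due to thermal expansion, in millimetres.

0–300 m: 3.4×10⁻⁴ × 300 × 1.6 = 0.16320 m
2.8×10⁻⁴ × 1 × 240 = 0.06720 m
2.5×10⁻⁴ × 0.62 × 380 = 0.05890 m
Layer 4: 1100 × 1.4×10⁻⁴ × 0.12 = 0.01848 m
Δh = 0.16320 + 0.06720 + 0.05890 + 0.01848 = 0.30778 m

Δh ≈ 308 mm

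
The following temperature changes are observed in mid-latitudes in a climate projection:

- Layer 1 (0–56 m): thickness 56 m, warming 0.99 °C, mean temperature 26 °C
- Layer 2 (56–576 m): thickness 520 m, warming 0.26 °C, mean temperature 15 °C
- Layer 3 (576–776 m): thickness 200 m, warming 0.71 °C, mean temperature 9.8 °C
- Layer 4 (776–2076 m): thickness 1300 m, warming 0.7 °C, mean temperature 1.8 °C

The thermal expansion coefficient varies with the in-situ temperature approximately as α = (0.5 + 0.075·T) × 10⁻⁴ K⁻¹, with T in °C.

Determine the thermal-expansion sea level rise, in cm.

Δh ≈ 11.1 cm

Layer 1: α = (0.5 + 0.075×26)×10⁻⁴ = 2.45×10⁻⁴ K⁻¹
Layer 2: α = (0.5 + 0.075×15)×10⁻⁴ = 1.625×10⁻⁴ K⁻¹
Layer 3: α = (0.5 + 0.075×9.8)×10⁻⁴ = 1.235×10⁻⁴ K⁻¹
Layer 4: α = (0.5 + 0.075×1.8)×10⁻⁴ = 0.635×10⁻⁴ K⁻¹
Layer 1: 0.99 × 56 × 2.45×10⁻⁴ = 0.0135828 m
1.625×10⁻⁴ × 520 × 0.26 = 0.02197 m
Layer 3: 200 × 1.235×10⁻⁴ × 0.71 = 0.017537 m
1300 × 0.635×10⁻⁴ × 0.7 = 0.057785 m
Δh = 0.0135828 + 0.02197 + 0.017537 + 0.057785 = 0.1108748 m ≈ 11.1 cm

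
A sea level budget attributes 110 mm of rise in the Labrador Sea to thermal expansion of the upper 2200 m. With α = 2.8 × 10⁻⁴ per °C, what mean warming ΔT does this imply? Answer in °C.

0.179 °C

ΔT = Δh/(αH) = 0.11 / (2.8×10⁻⁴ × 2200) ≈ 0.1786 °C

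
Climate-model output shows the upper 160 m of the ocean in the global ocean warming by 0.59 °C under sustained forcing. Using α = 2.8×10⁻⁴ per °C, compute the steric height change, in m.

Δh = αΔT·H = 2.8×10⁻⁴ × 0.59 × 160 = 0.026432 m

0.0264 m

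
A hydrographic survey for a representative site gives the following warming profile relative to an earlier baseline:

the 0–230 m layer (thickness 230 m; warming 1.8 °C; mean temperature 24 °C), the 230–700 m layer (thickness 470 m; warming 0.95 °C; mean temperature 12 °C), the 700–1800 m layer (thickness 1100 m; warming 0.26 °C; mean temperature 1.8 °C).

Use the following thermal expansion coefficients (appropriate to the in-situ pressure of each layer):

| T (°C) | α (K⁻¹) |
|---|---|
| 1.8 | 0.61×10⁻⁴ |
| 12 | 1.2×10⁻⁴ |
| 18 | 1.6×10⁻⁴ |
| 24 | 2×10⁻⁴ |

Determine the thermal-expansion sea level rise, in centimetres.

about 15.4 cm

Layer 1 at 24 °C → α = 2×10⁻⁴ K⁻¹
Layer 2 at 12 °C → α = 1.2×10⁻⁴ K⁻¹
Layer 3 at 1.8 °C → α = 0.61×10⁻⁴ K⁻¹
Layer 1: 1.8 × 2×10⁻⁴ × 230 = 0.08280 m
470 × 1.2×10⁻⁴ × 0.95 = 0.05358 m
0.26 × 1100 × 0.61×10⁻⁴ = 0.017446 m
Δh = 0.08280 + 0.05358 + 0.017446 = 0.153826 m ≈ 15.4 cm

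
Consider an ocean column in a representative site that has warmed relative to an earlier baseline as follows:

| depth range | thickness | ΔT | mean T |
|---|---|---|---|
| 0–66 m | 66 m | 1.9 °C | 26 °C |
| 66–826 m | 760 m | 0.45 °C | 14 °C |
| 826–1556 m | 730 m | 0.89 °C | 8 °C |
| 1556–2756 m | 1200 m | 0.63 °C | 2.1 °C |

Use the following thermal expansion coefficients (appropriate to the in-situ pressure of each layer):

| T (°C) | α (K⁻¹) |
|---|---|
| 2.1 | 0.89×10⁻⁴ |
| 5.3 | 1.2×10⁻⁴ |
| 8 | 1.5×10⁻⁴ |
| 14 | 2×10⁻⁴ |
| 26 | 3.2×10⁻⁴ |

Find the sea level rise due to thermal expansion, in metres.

Δh ≈ 0.273 m

Layer 1 at 26 °C → α = 3.2×10⁻⁴ K⁻¹
Layer 2 at 14 °C → α = 2×10⁻⁴ K⁻¹
Layer 3 at 8 °C → α = 1.5×10⁻⁴ K⁻¹
Layer 4 at 2.1 °C → α = 0.89×10⁻⁴ K⁻¹
3.2×10⁻⁴ × 1.9 × 66 = 0.040128 m
Layer 2: 0.45 × 2×10⁻⁴ × 760 = 0.06840 m
730 × 0.89 × 1.5×10⁻⁴ = 0.097455 m
1556–2756 m: 1200 × 0.63 × 0.89×10⁻⁴ = 0.067284 m
Δh = 0.040128 + 0.06840 + 0.097455 + 0.067284 = 0.273267 m ≈ 0.273 m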